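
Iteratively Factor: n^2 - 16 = (n + 4)*(n - 4)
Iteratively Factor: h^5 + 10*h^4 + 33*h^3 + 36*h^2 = (h + 3)*(h^4 + 7*h^3 + 12*h^2) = h*(h + 3)*(h^3 + 7*h^2 + 12*h) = h*(h + 3)*(h + 4)*(h^2 + 3*h) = h*(h + 3)^2*(h + 4)*(h)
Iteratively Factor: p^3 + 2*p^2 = (p)*(p^2 + 2*p) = p^2*(p + 2)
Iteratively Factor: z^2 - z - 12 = (z + 3)*(z - 4)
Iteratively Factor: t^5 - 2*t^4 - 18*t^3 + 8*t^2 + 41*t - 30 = (t - 1)*(t^4 - t^3 - 19*t^2 - 11*t + 30) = (t - 5)*(t - 1)*(t^3 + 4*t^2 + t - 6) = (t - 5)*(t - 1)*(t + 3)*(t^2 + t - 2) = (t - 5)*(t - 1)*(t + 2)*(t + 3)*(t - 1)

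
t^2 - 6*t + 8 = (t - 4)*(t - 2)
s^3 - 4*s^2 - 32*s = s*(s - 8)*(s + 4)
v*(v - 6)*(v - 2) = v^3 - 8*v^2 + 12*v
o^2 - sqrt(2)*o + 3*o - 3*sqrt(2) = (o + 3)*(o - sqrt(2))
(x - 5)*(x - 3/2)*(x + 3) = x^3 - 7*x^2/2 - 12*x + 45/2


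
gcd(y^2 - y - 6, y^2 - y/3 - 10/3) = 1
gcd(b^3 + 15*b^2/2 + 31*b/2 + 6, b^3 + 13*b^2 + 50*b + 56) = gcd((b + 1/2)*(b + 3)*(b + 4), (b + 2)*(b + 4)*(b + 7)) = b + 4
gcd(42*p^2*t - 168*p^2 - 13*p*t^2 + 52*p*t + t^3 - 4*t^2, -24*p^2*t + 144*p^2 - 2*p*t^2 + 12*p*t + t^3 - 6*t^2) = 6*p - t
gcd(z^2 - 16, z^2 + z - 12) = z + 4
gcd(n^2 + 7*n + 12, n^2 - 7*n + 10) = 1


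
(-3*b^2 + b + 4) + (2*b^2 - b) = 4 - b^2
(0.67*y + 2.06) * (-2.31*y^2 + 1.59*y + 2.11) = -1.5477*y^3 - 3.6933*y^2 + 4.6891*y + 4.3466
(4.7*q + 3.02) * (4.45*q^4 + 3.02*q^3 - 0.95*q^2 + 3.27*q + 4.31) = 20.915*q^5 + 27.633*q^4 + 4.6554*q^3 + 12.5*q^2 + 30.1324*q + 13.0162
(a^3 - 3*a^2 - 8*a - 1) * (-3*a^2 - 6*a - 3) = -3*a^5 + 3*a^4 + 39*a^3 + 60*a^2 + 30*a + 3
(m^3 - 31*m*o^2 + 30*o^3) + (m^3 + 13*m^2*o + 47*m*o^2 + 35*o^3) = 2*m^3 + 13*m^2*o + 16*m*o^2 + 65*o^3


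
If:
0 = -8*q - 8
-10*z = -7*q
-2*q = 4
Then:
No Solution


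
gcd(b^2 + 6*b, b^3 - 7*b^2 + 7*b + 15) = 1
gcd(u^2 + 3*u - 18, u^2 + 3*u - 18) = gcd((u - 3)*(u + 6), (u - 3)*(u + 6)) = u^2 + 3*u - 18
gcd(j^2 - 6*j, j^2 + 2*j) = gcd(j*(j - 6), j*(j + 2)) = j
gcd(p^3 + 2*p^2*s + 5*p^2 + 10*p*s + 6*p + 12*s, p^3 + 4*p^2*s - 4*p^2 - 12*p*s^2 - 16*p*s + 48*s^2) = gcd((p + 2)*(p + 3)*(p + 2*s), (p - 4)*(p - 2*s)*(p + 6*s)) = 1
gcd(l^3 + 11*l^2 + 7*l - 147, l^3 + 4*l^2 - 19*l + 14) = l + 7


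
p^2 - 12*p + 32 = (p - 8)*(p - 4)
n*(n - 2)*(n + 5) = n^3 + 3*n^2 - 10*n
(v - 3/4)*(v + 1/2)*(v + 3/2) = v^3 + 5*v^2/4 - 3*v/4 - 9/16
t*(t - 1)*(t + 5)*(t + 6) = t^4 + 10*t^3 + 19*t^2 - 30*t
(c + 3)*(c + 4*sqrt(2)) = c^2 + 3*c + 4*sqrt(2)*c + 12*sqrt(2)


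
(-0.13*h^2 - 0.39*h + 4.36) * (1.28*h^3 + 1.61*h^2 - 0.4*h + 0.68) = -0.1664*h^5 - 0.7085*h^4 + 5.0049*h^3 + 7.0872*h^2 - 2.0092*h + 2.9648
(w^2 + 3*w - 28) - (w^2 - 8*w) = 11*w - 28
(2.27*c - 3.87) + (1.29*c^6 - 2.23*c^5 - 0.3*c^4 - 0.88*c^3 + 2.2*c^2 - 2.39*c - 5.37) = 1.29*c^6 - 2.23*c^5 - 0.3*c^4 - 0.88*c^3 + 2.2*c^2 - 0.12*c - 9.24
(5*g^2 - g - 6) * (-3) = -15*g^2 + 3*g + 18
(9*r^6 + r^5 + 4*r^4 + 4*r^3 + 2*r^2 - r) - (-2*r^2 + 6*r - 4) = 9*r^6 + r^5 + 4*r^4 + 4*r^3 + 4*r^2 - 7*r + 4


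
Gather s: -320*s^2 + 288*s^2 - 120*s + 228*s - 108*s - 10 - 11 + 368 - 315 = 32 - 32*s^2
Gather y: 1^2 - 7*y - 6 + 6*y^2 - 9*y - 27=6*y^2 - 16*y - 32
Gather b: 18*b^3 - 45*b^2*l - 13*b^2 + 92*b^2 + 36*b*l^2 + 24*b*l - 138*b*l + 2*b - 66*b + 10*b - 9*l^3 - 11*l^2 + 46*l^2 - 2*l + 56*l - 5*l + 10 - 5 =18*b^3 + b^2*(79 - 45*l) + b*(36*l^2 - 114*l - 54) - 9*l^3 + 35*l^2 + 49*l + 5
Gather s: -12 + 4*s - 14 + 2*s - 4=6*s - 30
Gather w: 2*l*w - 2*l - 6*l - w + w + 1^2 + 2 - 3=2*l*w - 8*l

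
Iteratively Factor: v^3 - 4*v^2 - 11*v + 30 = (v - 5)*(v^2 + v - 6) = (v - 5)*(v - 2)*(v + 3)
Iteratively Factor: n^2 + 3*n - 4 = (n + 4)*(n - 1)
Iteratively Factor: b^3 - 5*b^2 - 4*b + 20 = (b - 2)*(b^2 - 3*b - 10) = (b - 2)*(b + 2)*(b - 5)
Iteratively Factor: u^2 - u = (u)*(u - 1)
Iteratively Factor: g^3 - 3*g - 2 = (g + 1)*(g^2 - g - 2) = (g + 1)^2*(g - 2)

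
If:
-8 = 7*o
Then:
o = -8/7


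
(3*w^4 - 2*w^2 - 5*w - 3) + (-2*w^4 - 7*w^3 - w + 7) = w^4 - 7*w^3 - 2*w^2 - 6*w + 4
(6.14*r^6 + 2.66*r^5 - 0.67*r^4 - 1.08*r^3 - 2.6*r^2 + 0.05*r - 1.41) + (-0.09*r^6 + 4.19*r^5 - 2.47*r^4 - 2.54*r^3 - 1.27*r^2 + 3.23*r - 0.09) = 6.05*r^6 + 6.85*r^5 - 3.14*r^4 - 3.62*r^3 - 3.87*r^2 + 3.28*r - 1.5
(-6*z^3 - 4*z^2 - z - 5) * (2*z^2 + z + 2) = -12*z^5 - 14*z^4 - 18*z^3 - 19*z^2 - 7*z - 10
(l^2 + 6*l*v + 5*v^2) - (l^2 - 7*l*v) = 13*l*v + 5*v^2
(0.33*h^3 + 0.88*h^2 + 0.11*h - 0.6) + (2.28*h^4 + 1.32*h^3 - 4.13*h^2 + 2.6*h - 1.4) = 2.28*h^4 + 1.65*h^3 - 3.25*h^2 + 2.71*h - 2.0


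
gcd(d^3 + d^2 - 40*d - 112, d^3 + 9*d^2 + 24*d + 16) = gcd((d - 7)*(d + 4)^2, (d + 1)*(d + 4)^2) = d^2 + 8*d + 16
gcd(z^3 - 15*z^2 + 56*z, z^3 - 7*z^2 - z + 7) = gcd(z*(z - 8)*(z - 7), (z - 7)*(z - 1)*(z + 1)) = z - 7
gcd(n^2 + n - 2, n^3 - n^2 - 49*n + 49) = n - 1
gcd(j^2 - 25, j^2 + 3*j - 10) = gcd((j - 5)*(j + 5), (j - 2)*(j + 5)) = j + 5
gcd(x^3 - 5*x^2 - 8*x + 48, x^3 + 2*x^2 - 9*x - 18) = x + 3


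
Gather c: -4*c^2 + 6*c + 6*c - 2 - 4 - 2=-4*c^2 + 12*c - 8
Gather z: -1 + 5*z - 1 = 5*z - 2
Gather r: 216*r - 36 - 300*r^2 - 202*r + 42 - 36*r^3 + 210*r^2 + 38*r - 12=-36*r^3 - 90*r^2 + 52*r - 6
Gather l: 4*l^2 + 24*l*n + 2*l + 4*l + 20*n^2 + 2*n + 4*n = 4*l^2 + l*(24*n + 6) + 20*n^2 + 6*n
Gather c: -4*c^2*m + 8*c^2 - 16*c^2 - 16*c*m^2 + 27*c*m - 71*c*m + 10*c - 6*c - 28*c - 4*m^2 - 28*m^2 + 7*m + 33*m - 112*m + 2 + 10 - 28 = c^2*(-4*m - 8) + c*(-16*m^2 - 44*m - 24) - 32*m^2 - 72*m - 16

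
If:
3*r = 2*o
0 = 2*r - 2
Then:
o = 3/2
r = 1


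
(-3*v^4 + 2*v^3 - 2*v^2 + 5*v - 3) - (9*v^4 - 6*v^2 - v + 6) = -12*v^4 + 2*v^3 + 4*v^2 + 6*v - 9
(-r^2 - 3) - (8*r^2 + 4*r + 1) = -9*r^2 - 4*r - 4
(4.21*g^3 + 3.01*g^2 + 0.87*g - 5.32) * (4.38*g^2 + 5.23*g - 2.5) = 18.4398*g^5 + 35.2021*g^4 + 9.0279*g^3 - 26.2765*g^2 - 29.9986*g + 13.3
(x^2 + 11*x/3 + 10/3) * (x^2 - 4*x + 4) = x^4 - x^3/3 - 22*x^2/3 + 4*x/3 + 40/3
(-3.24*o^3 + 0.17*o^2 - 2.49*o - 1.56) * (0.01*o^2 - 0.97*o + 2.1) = -0.0324*o^5 + 3.1445*o^4 - 6.9938*o^3 + 2.7567*o^2 - 3.7158*o - 3.276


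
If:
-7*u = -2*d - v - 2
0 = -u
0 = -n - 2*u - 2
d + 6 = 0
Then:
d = -6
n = -2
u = 0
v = 10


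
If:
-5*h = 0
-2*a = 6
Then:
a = -3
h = 0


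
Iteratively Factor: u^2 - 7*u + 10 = (u - 5)*(u - 2)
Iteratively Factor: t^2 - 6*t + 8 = (t - 4)*(t - 2)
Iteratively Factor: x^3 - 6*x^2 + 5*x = (x - 1)*(x^2 - 5*x) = (x - 5)*(x - 1)*(x)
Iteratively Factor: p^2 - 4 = (p + 2)*(p - 2)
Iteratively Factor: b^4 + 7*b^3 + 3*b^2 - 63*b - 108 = (b + 4)*(b^3 + 3*b^2 - 9*b - 27) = (b - 3)*(b + 4)*(b^2 + 6*b + 9) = (b - 3)*(b + 3)*(b + 4)*(b + 3)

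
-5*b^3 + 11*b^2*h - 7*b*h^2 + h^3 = (-5*b + h)*(-b + h)^2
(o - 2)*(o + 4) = o^2 + 2*o - 8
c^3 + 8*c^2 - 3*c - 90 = (c - 3)*(c + 5)*(c + 6)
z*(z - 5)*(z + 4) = z^3 - z^2 - 20*z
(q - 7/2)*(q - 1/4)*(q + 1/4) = q^3 - 7*q^2/2 - q/16 + 7/32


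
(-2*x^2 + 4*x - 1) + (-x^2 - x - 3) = -3*x^2 + 3*x - 4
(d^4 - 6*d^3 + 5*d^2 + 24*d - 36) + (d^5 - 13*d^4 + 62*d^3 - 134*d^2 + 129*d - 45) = d^5 - 12*d^4 + 56*d^3 - 129*d^2 + 153*d - 81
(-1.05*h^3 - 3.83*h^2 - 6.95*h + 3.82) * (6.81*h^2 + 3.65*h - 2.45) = -7.1505*h^5 - 29.9148*h^4 - 58.7365*h^3 + 10.0302*h^2 + 30.9705*h - 9.359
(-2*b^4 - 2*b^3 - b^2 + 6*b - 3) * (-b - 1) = 2*b^5 + 4*b^4 + 3*b^3 - 5*b^2 - 3*b + 3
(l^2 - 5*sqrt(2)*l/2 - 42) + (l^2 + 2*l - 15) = 2*l^2 - 5*sqrt(2)*l/2 + 2*l - 57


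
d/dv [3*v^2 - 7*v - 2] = 6*v - 7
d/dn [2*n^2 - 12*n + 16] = 4*n - 12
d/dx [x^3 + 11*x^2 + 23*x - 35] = 3*x^2 + 22*x + 23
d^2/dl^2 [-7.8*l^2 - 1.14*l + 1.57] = -15.6000000000000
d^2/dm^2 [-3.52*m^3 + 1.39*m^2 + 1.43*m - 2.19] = 2.78 - 21.12*m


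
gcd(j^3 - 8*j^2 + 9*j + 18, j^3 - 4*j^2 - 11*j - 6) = j^2 - 5*j - 6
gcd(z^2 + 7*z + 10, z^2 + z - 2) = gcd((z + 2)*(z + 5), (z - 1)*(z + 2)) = z + 2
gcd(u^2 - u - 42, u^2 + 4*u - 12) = u + 6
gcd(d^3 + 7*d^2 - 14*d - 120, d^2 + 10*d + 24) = d + 6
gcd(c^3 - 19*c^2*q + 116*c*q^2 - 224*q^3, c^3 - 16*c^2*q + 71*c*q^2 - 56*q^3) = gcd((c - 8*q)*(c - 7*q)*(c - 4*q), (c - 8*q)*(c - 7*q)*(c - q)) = c^2 - 15*c*q + 56*q^2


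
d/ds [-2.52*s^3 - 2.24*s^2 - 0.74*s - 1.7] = -7.56*s^2 - 4.48*s - 0.74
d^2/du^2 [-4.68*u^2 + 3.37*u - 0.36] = -9.36000000000000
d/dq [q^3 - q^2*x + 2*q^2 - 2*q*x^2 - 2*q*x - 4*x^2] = 3*q^2 - 2*q*x + 4*q - 2*x^2 - 2*x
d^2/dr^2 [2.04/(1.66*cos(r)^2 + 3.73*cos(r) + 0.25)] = (-22.485696*(1 - cos(r)^2)^2 - 37.893816*cos(r)^3 - 36.238764*cos(r)^2 + 77.689932*cos(r) + 77.557128)/(1.66*cos(r)^2 + 3.73*cos(r) + 0.25)^3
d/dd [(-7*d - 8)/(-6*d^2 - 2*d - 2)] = (21*d^2 + 7*d - (6*d + 1)*(7*d + 8) + 7)/(2*(3*d^2 + d + 1)^2)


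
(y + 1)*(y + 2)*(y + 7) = y^3 + 10*y^2 + 23*y + 14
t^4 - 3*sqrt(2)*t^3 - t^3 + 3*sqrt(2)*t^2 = t^2*(t - 1)*(t - 3*sqrt(2))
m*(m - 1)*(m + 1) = m^3 - m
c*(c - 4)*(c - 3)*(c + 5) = c^4 - 2*c^3 - 23*c^2 + 60*c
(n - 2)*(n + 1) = n^2 - n - 2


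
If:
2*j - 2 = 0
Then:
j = 1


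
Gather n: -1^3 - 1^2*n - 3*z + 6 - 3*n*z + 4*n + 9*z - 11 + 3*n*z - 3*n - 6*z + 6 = 0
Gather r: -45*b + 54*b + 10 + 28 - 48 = 9*b - 10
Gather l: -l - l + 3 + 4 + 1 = 8 - 2*l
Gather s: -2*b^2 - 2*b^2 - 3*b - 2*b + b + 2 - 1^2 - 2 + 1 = -4*b^2 - 4*b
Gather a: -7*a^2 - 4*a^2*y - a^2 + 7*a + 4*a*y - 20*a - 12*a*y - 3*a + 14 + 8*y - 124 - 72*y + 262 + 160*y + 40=a^2*(-4*y - 8) + a*(-8*y - 16) + 96*y + 192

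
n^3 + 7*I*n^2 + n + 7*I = (n - I)*(n + I)*(n + 7*I)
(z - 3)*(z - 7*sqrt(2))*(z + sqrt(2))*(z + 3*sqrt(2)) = z^4 - 3*sqrt(2)*z^3 - 3*z^3 - 50*z^2 + 9*sqrt(2)*z^2 - 42*sqrt(2)*z + 150*z + 126*sqrt(2)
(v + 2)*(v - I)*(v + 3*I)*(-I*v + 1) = -I*v^4 + 3*v^3 - 2*I*v^3 + 6*v^2 - I*v^2 + 3*v - 2*I*v + 6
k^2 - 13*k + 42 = (k - 7)*(k - 6)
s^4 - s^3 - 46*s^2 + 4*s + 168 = (s - 7)*(s - 2)*(s + 2)*(s + 6)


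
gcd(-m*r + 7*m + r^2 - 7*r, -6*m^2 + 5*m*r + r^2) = -m + r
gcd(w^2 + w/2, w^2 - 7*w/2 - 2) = w + 1/2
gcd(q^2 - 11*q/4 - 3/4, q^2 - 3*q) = q - 3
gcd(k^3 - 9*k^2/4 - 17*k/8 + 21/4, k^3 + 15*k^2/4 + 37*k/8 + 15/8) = k + 3/2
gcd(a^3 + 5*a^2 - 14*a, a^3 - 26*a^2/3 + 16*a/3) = a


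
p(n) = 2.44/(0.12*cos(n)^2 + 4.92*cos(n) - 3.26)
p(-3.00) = -0.30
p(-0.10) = 1.39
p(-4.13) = -0.41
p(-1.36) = -1.10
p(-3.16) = -0.30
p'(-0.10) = -0.41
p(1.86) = -0.52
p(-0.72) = 4.82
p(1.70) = -0.63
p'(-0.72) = -31.96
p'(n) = 2.44*(0.24*sin(n)*cos(n) + 4.92*sin(n))/(0.12*cos(n)^2 + 4.92*cos(n) - 3.26)^2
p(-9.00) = -0.32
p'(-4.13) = 0.28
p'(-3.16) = 0.00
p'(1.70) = 0.78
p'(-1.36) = -2.39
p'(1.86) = 0.52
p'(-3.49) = 0.06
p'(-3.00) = -0.03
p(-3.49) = -0.31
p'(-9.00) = -0.08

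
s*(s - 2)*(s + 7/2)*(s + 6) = s^4 + 15*s^3/2 + 2*s^2 - 42*s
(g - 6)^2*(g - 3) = g^3 - 15*g^2 + 72*g - 108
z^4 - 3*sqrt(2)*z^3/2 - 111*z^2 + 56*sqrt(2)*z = z*(z - 8*sqrt(2))*(z - sqrt(2)/2)*(z + 7*sqrt(2))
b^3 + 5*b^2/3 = b^2*(b + 5/3)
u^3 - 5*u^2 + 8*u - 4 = (u - 2)^2*(u - 1)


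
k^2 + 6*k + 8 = (k + 2)*(k + 4)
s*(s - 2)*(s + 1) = s^3 - s^2 - 2*s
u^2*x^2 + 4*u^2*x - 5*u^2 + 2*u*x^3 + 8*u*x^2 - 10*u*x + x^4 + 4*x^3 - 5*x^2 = (u + x)^2*(x - 1)*(x + 5)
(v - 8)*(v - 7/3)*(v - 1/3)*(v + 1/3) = v^4 - 31*v^3/3 + 167*v^2/9 + 31*v/27 - 56/27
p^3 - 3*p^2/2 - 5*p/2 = p*(p - 5/2)*(p + 1)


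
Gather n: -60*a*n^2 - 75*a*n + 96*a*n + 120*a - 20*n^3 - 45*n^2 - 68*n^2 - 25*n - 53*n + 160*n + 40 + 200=120*a - 20*n^3 + n^2*(-60*a - 113) + n*(21*a + 82) + 240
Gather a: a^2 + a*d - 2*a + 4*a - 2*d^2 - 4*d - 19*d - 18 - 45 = a^2 + a*(d + 2) - 2*d^2 - 23*d - 63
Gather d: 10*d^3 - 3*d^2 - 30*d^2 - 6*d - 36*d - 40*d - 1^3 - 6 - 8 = 10*d^3 - 33*d^2 - 82*d - 15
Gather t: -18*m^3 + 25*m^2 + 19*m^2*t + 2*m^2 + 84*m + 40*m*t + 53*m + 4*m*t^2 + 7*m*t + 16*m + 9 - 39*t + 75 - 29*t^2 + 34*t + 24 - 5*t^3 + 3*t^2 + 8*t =-18*m^3 + 27*m^2 + 153*m - 5*t^3 + t^2*(4*m - 26) + t*(19*m^2 + 47*m + 3) + 108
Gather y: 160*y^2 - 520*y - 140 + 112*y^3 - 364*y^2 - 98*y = 112*y^3 - 204*y^2 - 618*y - 140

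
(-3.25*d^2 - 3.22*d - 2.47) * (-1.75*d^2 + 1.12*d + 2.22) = 5.6875*d^4 + 1.995*d^3 - 6.4989*d^2 - 9.9148*d - 5.4834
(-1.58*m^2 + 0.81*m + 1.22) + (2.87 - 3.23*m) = -1.58*m^2 - 2.42*m + 4.09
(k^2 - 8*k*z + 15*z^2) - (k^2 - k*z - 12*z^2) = -7*k*z + 27*z^2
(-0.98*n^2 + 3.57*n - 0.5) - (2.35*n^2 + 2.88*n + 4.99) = -3.33*n^2 + 0.69*n - 5.49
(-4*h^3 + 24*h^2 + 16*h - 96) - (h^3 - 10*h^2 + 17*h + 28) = -5*h^3 + 34*h^2 - h - 124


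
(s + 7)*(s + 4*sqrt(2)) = s^2 + 4*sqrt(2)*s + 7*s + 28*sqrt(2)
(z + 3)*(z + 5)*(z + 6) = z^3 + 14*z^2 + 63*z + 90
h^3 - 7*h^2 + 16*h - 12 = (h - 3)*(h - 2)^2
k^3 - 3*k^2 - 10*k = k*(k - 5)*(k + 2)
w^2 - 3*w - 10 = (w - 5)*(w + 2)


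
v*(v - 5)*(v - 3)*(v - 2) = v^4 - 10*v^3 + 31*v^2 - 30*v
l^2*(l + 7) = l^3 + 7*l^2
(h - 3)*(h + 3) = h^2 - 9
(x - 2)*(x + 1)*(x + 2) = x^3 + x^2 - 4*x - 4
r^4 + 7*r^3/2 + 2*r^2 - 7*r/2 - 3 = (r - 1)*(r + 1)*(r + 3/2)*(r + 2)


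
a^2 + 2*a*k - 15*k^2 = (a - 3*k)*(a + 5*k)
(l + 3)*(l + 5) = l^2 + 8*l + 15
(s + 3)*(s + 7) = s^2 + 10*s + 21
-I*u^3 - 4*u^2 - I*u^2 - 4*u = u*(u - 4*I)*(-I*u - I)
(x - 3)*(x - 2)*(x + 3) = x^3 - 2*x^2 - 9*x + 18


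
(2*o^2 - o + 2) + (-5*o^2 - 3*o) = -3*o^2 - 4*o + 2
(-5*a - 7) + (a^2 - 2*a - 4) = a^2 - 7*a - 11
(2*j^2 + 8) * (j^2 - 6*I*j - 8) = 2*j^4 - 12*I*j^3 - 8*j^2 - 48*I*j - 64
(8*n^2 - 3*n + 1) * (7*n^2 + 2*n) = 56*n^4 - 5*n^3 + n^2 + 2*n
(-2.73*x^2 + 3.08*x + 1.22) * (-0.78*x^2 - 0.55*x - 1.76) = 2.1294*x^4 - 0.9009*x^3 + 2.1592*x^2 - 6.0918*x - 2.1472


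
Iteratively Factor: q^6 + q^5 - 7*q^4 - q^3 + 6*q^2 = (q + 1)*(q^5 - 7*q^3 + 6*q^2) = (q - 1)*(q + 1)*(q^4 + q^3 - 6*q^2) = q*(q - 1)*(q + 1)*(q^3 + q^2 - 6*q) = q*(q - 1)*(q + 1)*(q + 3)*(q^2 - 2*q) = q*(q - 2)*(q - 1)*(q + 1)*(q + 3)*(q)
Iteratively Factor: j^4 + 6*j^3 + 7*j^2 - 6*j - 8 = (j + 1)*(j^3 + 5*j^2 + 2*j - 8) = (j + 1)*(j + 4)*(j^2 + j - 2) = (j + 1)*(j + 2)*(j + 4)*(j - 1)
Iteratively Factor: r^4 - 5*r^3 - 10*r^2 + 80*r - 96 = (r - 3)*(r^3 - 2*r^2 - 16*r + 32) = (r - 3)*(r - 2)*(r^2 - 16) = (r - 4)*(r - 3)*(r - 2)*(r + 4)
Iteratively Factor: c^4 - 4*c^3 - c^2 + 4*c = (c - 1)*(c^3 - 3*c^2 - 4*c) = (c - 4)*(c - 1)*(c^2 + c) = c*(c - 4)*(c - 1)*(c + 1)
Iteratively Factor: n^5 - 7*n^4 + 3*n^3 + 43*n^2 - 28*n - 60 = (n + 1)*(n^4 - 8*n^3 + 11*n^2 + 32*n - 60) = (n - 3)*(n + 1)*(n^3 - 5*n^2 - 4*n + 20) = (n - 5)*(n - 3)*(n + 1)*(n^2 - 4) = (n - 5)*(n - 3)*(n - 2)*(n + 1)*(n + 2)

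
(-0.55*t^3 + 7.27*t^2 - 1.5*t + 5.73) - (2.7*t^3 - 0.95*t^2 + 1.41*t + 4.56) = -3.25*t^3 + 8.22*t^2 - 2.91*t + 1.17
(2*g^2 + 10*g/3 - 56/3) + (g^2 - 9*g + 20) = 3*g^2 - 17*g/3 + 4/3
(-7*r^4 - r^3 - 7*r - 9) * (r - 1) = -7*r^5 + 6*r^4 + r^3 - 7*r^2 - 2*r + 9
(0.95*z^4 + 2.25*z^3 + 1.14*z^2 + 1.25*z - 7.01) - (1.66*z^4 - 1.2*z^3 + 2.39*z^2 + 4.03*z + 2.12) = -0.71*z^4 + 3.45*z^3 - 1.25*z^2 - 2.78*z - 9.13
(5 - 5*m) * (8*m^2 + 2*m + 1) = -40*m^3 + 30*m^2 + 5*m + 5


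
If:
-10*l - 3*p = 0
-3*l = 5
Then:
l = -5/3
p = 50/9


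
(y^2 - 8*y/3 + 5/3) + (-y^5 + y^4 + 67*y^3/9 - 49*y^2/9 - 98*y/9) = -y^5 + y^4 + 67*y^3/9 - 40*y^2/9 - 122*y/9 + 5/3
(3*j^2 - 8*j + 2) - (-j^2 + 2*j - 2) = 4*j^2 - 10*j + 4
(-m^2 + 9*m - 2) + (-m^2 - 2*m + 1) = -2*m^2 + 7*m - 1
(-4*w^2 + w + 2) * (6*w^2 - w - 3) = -24*w^4 + 10*w^3 + 23*w^2 - 5*w - 6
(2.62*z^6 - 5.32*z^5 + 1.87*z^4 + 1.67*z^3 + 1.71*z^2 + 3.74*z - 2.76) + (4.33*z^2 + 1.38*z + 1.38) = 2.62*z^6 - 5.32*z^5 + 1.87*z^4 + 1.67*z^3 + 6.04*z^2 + 5.12*z - 1.38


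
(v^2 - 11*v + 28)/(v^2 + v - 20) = (v - 7)/(v + 5)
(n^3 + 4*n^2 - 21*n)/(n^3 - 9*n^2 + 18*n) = (n + 7)/(n - 6)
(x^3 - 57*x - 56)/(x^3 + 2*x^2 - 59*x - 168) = (x + 1)/(x + 3)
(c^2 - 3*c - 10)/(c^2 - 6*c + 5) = (c + 2)/(c - 1)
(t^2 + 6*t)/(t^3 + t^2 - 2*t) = (t + 6)/(t^2 + t - 2)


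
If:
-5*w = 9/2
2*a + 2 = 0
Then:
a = -1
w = -9/10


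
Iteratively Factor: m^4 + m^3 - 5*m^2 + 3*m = (m + 3)*(m^3 - 2*m^2 + m) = m*(m + 3)*(m^2 - 2*m + 1) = m*(m - 1)*(m + 3)*(m - 1)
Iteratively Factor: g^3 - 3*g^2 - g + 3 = (g + 1)*(g^2 - 4*g + 3) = (g - 3)*(g + 1)*(g - 1)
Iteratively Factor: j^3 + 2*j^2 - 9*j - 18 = (j + 3)*(j^2 - j - 6) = (j + 2)*(j + 3)*(j - 3)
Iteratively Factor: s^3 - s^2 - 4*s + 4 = (s - 2)*(s^2 + s - 2) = (s - 2)*(s + 2)*(s - 1)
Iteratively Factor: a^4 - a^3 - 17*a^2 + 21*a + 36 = (a + 1)*(a^3 - 2*a^2 - 15*a + 36) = (a - 3)*(a + 1)*(a^2 + a - 12) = (a - 3)*(a + 1)*(a + 4)*(a - 3)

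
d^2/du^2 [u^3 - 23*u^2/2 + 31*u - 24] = 6*u - 23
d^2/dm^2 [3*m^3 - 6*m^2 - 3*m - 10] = 18*m - 12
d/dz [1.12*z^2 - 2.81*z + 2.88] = 2.24*z - 2.81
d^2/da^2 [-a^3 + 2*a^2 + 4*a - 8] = 4 - 6*a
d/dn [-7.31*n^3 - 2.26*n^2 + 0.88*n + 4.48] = -21.93*n^2 - 4.52*n + 0.88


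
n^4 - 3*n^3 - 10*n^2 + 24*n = n*(n - 4)*(n - 2)*(n + 3)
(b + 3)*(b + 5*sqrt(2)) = b^2 + 3*b + 5*sqrt(2)*b + 15*sqrt(2)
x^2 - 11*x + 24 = (x - 8)*(x - 3)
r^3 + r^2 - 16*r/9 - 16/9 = (r - 4/3)*(r + 1)*(r + 4/3)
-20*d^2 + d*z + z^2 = (-4*d + z)*(5*d + z)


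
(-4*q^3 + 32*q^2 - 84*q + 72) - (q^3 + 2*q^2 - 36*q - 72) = -5*q^3 + 30*q^2 - 48*q + 144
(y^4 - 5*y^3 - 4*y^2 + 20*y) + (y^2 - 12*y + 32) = y^4 - 5*y^3 - 3*y^2 + 8*y + 32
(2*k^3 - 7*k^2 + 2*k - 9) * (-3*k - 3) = -6*k^4 + 15*k^3 + 15*k^2 + 21*k + 27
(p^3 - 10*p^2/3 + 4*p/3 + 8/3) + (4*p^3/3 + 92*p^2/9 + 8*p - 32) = 7*p^3/3 + 62*p^2/9 + 28*p/3 - 88/3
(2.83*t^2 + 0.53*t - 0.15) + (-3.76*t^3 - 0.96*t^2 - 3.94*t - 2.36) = -3.76*t^3 + 1.87*t^2 - 3.41*t - 2.51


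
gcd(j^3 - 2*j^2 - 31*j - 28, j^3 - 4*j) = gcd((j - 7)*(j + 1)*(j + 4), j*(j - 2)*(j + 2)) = 1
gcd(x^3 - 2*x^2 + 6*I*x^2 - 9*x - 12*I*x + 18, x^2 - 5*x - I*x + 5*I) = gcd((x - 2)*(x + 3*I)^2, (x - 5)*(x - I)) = 1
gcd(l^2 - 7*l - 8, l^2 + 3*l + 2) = l + 1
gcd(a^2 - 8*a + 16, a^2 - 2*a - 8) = a - 4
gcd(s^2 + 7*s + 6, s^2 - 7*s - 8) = s + 1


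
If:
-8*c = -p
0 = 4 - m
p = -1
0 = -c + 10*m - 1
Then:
No Solution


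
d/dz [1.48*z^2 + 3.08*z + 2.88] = 2.96*z + 3.08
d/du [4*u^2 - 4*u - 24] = 8*u - 4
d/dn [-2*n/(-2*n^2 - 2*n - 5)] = 2*(5 - 2*n^2)/(4*n^4 + 8*n^3 + 24*n^2 + 20*n + 25)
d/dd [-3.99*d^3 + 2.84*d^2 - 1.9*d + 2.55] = -11.97*d^2 + 5.68*d - 1.9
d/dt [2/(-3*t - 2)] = 6/(3*t + 2)^2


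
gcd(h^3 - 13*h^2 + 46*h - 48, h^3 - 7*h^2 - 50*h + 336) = h - 8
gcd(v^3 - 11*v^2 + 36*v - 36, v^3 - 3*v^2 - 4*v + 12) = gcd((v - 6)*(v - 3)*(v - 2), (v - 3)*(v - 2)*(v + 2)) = v^2 - 5*v + 6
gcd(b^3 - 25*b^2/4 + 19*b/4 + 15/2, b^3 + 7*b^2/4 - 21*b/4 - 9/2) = b^2 - 5*b/4 - 3/2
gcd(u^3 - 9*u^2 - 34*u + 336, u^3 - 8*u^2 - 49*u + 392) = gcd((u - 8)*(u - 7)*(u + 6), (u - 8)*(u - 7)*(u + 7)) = u^2 - 15*u + 56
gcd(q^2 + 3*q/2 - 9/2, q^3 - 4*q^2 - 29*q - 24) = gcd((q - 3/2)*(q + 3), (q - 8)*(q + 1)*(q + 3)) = q + 3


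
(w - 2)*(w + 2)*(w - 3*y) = w^3 - 3*w^2*y - 4*w + 12*y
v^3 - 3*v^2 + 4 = (v - 2)^2*(v + 1)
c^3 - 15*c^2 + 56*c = c*(c - 8)*(c - 7)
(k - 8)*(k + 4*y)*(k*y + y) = k^3*y + 4*k^2*y^2 - 7*k^2*y - 28*k*y^2 - 8*k*y - 32*y^2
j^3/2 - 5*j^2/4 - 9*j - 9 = (j/2 + 1)*(j - 6)*(j + 3/2)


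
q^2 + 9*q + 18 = (q + 3)*(q + 6)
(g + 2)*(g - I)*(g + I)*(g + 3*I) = g^4 + 2*g^3 + 3*I*g^3 + g^2 + 6*I*g^2 + 2*g + 3*I*g + 6*I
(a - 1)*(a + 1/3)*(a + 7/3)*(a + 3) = a^4 + 14*a^3/3 + 28*a^2/9 - 58*a/9 - 7/3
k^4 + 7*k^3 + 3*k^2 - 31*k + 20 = (k - 1)^2*(k + 4)*(k + 5)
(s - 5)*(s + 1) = s^2 - 4*s - 5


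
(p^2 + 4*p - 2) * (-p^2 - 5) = -p^4 - 4*p^3 - 3*p^2 - 20*p + 10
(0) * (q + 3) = 0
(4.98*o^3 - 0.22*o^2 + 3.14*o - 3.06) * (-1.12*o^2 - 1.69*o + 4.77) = -5.5776*o^5 - 8.1698*o^4 + 20.6096*o^3 - 2.9288*o^2 + 20.1492*o - 14.5962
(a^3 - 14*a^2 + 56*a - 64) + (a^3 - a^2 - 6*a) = 2*a^3 - 15*a^2 + 50*a - 64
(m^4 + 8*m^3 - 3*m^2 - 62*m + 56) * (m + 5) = m^5 + 13*m^4 + 37*m^3 - 77*m^2 - 254*m + 280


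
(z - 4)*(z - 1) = z^2 - 5*z + 4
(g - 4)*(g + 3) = g^2 - g - 12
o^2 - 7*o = o*(o - 7)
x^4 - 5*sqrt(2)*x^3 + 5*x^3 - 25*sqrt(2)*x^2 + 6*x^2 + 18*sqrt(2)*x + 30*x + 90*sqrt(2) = (x + 5)*(x - 3*sqrt(2))^2*(x + sqrt(2))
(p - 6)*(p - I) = p^2 - 6*p - I*p + 6*I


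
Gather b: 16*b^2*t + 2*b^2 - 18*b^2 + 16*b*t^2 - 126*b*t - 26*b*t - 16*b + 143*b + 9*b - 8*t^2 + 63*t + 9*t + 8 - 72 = b^2*(16*t - 16) + b*(16*t^2 - 152*t + 136) - 8*t^2 + 72*t - 64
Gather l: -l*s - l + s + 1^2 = l*(-s - 1) + s + 1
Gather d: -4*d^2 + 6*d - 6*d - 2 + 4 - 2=-4*d^2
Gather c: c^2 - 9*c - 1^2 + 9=c^2 - 9*c + 8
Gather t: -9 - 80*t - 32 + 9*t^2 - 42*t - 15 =9*t^2 - 122*t - 56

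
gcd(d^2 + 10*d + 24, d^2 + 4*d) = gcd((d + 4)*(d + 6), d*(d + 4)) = d + 4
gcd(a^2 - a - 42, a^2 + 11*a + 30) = a + 6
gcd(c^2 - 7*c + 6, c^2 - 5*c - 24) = 1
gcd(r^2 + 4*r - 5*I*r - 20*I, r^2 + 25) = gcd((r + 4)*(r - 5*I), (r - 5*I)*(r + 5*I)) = r - 5*I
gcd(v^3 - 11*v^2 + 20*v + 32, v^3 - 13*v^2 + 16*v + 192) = v - 8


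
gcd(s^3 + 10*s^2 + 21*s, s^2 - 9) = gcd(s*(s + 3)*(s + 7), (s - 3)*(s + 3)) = s + 3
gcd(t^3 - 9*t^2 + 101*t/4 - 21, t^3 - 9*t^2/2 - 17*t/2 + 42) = t^2 - 15*t/2 + 14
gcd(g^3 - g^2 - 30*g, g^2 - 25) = g + 5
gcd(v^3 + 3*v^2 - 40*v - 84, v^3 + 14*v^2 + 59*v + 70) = v^2 + 9*v + 14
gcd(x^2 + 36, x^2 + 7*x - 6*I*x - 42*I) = x - 6*I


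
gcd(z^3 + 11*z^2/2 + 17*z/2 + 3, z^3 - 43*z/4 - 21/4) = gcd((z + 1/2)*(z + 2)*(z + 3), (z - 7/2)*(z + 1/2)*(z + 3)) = z^2 + 7*z/2 + 3/2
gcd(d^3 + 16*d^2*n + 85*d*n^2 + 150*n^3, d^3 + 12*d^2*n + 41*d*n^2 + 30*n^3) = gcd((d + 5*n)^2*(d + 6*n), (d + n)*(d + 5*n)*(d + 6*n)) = d^2 + 11*d*n + 30*n^2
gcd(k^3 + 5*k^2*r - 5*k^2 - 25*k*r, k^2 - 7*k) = k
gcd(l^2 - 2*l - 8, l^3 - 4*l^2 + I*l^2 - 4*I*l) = l - 4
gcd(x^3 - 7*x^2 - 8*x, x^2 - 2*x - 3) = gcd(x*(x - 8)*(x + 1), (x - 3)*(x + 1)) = x + 1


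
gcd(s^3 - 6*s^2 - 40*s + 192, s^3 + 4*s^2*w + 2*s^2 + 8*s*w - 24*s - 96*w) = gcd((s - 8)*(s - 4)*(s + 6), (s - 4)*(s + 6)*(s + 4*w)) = s^2 + 2*s - 24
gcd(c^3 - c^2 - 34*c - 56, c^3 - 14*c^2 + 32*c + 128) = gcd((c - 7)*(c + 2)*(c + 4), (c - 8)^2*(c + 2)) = c + 2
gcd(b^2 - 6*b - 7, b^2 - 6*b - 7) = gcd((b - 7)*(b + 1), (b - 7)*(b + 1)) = b^2 - 6*b - 7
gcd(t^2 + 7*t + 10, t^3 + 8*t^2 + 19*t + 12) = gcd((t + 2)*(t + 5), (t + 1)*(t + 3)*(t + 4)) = 1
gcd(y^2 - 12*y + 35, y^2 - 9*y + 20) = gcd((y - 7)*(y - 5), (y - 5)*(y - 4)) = y - 5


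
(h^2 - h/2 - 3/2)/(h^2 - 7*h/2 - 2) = (-2*h^2 + h + 3)/(-2*h^2 + 7*h + 4)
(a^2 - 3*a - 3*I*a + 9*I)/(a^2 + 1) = (a^2 - 3*a - 3*I*a + 9*I)/(a^2 + 1)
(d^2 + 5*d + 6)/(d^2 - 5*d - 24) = (d + 2)/(d - 8)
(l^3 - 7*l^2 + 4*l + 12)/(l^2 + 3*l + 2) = (l^2 - 8*l + 12)/(l + 2)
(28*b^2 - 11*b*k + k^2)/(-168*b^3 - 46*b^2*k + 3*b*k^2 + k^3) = (-4*b + k)/(24*b^2 + 10*b*k + k^2)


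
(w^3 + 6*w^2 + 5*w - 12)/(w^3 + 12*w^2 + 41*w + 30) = (w^3 + 6*w^2 + 5*w - 12)/(w^3 + 12*w^2 + 41*w + 30)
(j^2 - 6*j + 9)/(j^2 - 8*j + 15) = (j - 3)/(j - 5)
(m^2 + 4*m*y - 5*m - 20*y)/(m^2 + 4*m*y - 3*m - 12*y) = (m - 5)/(m - 3)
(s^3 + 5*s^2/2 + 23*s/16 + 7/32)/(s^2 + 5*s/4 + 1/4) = (8*s^2 + 18*s + 7)/(8*(s + 1))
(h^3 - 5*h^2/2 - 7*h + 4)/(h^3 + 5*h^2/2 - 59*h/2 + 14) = (h + 2)/(h + 7)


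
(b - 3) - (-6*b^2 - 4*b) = 6*b^2 + 5*b - 3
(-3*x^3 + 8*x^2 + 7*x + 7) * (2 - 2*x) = 6*x^4 - 22*x^3 + 2*x^2 + 14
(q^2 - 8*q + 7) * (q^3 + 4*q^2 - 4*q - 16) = q^5 - 4*q^4 - 29*q^3 + 44*q^2 + 100*q - 112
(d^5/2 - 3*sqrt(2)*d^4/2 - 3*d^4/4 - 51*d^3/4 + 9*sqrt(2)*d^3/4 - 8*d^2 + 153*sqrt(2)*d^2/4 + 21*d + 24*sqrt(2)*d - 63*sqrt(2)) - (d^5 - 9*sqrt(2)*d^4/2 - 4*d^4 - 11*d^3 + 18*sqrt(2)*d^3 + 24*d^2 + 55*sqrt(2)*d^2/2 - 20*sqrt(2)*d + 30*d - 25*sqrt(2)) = -d^5/2 + 13*d^4/4 + 3*sqrt(2)*d^4 - 63*sqrt(2)*d^3/4 - 7*d^3/4 - 32*d^2 + 43*sqrt(2)*d^2/4 - 9*d + 44*sqrt(2)*d - 38*sqrt(2)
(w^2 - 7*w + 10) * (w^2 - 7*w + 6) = w^4 - 14*w^3 + 65*w^2 - 112*w + 60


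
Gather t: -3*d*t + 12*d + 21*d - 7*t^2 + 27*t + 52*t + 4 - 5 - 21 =33*d - 7*t^2 + t*(79 - 3*d) - 22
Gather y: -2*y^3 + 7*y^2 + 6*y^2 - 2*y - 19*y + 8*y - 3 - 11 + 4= -2*y^3 + 13*y^2 - 13*y - 10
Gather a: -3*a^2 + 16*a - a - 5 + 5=-3*a^2 + 15*a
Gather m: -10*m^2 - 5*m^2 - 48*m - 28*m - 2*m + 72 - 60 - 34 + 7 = -15*m^2 - 78*m - 15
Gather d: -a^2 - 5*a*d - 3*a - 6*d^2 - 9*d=-a^2 - 3*a - 6*d^2 + d*(-5*a - 9)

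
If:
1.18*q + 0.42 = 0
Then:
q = -0.36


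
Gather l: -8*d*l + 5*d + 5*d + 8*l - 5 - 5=10*d + l*(8 - 8*d) - 10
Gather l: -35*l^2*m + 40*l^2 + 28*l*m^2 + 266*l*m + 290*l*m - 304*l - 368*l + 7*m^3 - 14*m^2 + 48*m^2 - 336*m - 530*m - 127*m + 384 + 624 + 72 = l^2*(40 - 35*m) + l*(28*m^2 + 556*m - 672) + 7*m^3 + 34*m^2 - 993*m + 1080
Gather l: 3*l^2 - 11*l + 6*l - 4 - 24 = 3*l^2 - 5*l - 28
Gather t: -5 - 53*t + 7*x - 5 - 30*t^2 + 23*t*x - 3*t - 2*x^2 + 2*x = -30*t^2 + t*(23*x - 56) - 2*x^2 + 9*x - 10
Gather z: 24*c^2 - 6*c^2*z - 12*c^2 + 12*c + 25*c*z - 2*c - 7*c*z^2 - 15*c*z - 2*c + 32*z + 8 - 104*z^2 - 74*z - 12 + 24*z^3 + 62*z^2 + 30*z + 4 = 12*c^2 + 8*c + 24*z^3 + z^2*(-7*c - 42) + z*(-6*c^2 + 10*c - 12)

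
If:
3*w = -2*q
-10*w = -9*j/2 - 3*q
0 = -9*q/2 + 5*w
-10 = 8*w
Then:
No Solution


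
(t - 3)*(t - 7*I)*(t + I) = t^3 - 3*t^2 - 6*I*t^2 + 7*t + 18*I*t - 21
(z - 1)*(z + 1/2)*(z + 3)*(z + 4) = z^4 + 13*z^3/2 + 8*z^2 - 19*z/2 - 6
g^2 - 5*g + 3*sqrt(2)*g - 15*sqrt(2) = (g - 5)*(g + 3*sqrt(2))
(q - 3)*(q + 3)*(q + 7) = q^3 + 7*q^2 - 9*q - 63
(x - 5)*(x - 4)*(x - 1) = x^3 - 10*x^2 + 29*x - 20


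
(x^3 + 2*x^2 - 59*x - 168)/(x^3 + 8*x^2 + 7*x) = (x^2 - 5*x - 24)/(x*(x + 1))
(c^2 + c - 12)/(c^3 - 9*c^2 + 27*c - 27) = (c + 4)/(c^2 - 6*c + 9)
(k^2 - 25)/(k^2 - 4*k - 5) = (k + 5)/(k + 1)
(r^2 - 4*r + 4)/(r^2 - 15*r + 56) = (r^2 - 4*r + 4)/(r^2 - 15*r + 56)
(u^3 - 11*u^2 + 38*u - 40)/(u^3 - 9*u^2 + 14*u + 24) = (u^2 - 7*u + 10)/(u^2 - 5*u - 6)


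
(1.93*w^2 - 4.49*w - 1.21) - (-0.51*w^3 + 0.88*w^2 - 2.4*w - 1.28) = 0.51*w^3 + 1.05*w^2 - 2.09*w + 0.0700000000000001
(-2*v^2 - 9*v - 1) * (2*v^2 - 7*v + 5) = -4*v^4 - 4*v^3 + 51*v^2 - 38*v - 5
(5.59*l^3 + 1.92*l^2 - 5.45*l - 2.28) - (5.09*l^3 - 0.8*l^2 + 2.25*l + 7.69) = 0.5*l^3 + 2.72*l^2 - 7.7*l - 9.97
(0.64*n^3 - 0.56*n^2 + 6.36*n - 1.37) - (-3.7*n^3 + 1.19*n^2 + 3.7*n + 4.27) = 4.34*n^3 - 1.75*n^2 + 2.66*n - 5.64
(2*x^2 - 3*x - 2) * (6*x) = 12*x^3 - 18*x^2 - 12*x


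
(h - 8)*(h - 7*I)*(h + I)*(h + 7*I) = h^4 - 8*h^3 + I*h^3 + 49*h^2 - 8*I*h^2 - 392*h + 49*I*h - 392*I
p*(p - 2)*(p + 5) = p^3 + 3*p^2 - 10*p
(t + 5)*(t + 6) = t^2 + 11*t + 30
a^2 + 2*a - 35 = (a - 5)*(a + 7)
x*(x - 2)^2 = x^3 - 4*x^2 + 4*x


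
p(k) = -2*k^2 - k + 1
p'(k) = -4*k - 1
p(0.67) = -0.57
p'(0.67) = -3.68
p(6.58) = -92.17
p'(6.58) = -27.32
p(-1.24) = -0.84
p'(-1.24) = 3.96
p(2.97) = -19.61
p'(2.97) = -12.88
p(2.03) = -9.27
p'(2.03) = -9.12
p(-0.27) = 1.12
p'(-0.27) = 0.08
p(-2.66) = -10.49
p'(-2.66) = 9.64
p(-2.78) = -11.68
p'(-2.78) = 10.12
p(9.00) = -170.00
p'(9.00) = -37.00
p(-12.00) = -275.00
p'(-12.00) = 47.00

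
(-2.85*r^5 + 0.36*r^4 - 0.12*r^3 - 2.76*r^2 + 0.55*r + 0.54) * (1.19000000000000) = -3.3915*r^5 + 0.4284*r^4 - 0.1428*r^3 - 3.2844*r^2 + 0.6545*r + 0.6426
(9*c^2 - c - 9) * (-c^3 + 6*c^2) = -9*c^5 + 55*c^4 + 3*c^3 - 54*c^2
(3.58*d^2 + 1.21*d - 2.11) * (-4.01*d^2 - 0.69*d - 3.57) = -14.3558*d^4 - 7.3223*d^3 - 5.1544*d^2 - 2.8638*d + 7.5327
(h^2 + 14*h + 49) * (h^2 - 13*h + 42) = h^4 + h^3 - 91*h^2 - 49*h + 2058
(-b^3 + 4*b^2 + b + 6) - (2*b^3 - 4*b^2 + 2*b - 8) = -3*b^3 + 8*b^2 - b + 14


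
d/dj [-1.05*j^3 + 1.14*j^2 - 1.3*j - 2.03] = -3.15*j^2 + 2.28*j - 1.3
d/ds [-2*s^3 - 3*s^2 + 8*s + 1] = -6*s^2 - 6*s + 8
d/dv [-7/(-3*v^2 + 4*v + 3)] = 14*(2 - 3*v)/(-3*v^2 + 4*v + 3)^2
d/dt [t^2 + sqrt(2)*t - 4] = 2*t + sqrt(2)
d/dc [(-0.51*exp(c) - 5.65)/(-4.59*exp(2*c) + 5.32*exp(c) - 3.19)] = (-2.3409*exp(2*c) - 51.867*exp(c) + 31.6849)*exp(c)/(21.0681*exp(4*c) - 48.8376*exp(3*c) + 57.5866*exp(2*c) - 33.9416*exp(c) + 10.1761)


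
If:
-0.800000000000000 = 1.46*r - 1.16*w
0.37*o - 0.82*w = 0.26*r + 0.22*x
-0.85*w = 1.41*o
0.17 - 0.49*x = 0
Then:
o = -0.03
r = -0.51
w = 0.05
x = 0.35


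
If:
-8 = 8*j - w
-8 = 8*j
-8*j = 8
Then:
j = -1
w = 0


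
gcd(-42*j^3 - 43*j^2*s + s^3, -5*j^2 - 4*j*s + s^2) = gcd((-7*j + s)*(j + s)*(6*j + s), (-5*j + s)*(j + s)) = j + s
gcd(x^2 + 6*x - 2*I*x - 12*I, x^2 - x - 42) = x + 6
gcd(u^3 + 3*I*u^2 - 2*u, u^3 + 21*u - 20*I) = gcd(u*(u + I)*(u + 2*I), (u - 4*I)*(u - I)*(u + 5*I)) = 1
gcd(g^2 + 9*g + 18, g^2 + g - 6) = g + 3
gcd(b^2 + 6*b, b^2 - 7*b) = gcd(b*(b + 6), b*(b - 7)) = b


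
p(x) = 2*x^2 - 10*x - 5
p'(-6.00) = -34.00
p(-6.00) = 127.00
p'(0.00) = -10.00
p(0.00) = -5.00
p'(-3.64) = -24.56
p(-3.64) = 57.90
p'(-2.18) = -18.72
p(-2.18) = 26.30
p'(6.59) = 16.36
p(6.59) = 15.96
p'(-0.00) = -10.00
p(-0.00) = -5.00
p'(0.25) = -9.00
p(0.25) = -7.38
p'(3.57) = 4.28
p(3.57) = -15.21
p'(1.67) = -3.32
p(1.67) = -16.12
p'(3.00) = 2.00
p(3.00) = -17.00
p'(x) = 4*x - 10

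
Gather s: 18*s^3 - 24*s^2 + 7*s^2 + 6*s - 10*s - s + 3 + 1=18*s^3 - 17*s^2 - 5*s + 4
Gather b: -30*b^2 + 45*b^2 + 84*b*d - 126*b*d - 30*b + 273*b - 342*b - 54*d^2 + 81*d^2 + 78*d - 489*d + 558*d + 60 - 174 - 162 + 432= 15*b^2 + b*(-42*d - 99) + 27*d^2 + 147*d + 156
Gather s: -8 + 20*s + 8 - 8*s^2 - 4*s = -8*s^2 + 16*s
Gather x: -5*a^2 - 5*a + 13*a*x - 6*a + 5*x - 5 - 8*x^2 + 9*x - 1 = -5*a^2 - 11*a - 8*x^2 + x*(13*a + 14) - 6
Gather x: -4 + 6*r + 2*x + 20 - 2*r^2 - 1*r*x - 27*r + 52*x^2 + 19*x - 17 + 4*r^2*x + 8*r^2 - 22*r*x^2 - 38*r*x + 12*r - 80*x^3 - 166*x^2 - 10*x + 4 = 6*r^2 - 9*r - 80*x^3 + x^2*(-22*r - 114) + x*(4*r^2 - 39*r + 11) + 3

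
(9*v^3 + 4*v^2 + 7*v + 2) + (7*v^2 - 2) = 9*v^3 + 11*v^2 + 7*v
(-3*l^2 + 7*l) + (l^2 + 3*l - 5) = -2*l^2 + 10*l - 5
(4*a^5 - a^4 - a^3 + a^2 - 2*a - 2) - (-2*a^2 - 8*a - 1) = 4*a^5 - a^4 - a^3 + 3*a^2 + 6*a - 1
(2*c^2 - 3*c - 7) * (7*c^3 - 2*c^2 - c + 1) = 14*c^5 - 25*c^4 - 45*c^3 + 19*c^2 + 4*c - 7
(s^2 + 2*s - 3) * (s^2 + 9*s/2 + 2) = s^4 + 13*s^3/2 + 8*s^2 - 19*s/2 - 6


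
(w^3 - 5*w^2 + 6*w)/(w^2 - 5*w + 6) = w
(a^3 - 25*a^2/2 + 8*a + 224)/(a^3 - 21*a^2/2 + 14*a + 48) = (2*a^2 - 9*a - 56)/(2*a^2 - 5*a - 12)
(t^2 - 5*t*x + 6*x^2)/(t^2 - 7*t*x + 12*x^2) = (-t + 2*x)/(-t + 4*x)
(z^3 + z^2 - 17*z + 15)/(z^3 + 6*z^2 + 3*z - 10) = (z - 3)/(z + 2)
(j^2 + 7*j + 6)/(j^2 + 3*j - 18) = (j + 1)/(j - 3)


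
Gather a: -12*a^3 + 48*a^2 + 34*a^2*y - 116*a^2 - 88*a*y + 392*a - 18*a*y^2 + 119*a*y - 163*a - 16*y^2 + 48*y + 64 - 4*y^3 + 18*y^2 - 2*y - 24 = -12*a^3 + a^2*(34*y - 68) + a*(-18*y^2 + 31*y + 229) - 4*y^3 + 2*y^2 + 46*y + 40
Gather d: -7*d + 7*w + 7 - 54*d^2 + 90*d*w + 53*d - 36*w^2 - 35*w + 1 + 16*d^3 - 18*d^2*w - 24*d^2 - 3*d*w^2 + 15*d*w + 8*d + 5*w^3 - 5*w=16*d^3 + d^2*(-18*w - 78) + d*(-3*w^2 + 105*w + 54) + 5*w^3 - 36*w^2 - 33*w + 8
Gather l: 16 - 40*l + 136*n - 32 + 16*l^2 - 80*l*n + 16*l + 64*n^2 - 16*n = 16*l^2 + l*(-80*n - 24) + 64*n^2 + 120*n - 16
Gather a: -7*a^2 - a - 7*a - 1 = -7*a^2 - 8*a - 1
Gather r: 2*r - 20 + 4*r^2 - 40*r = 4*r^2 - 38*r - 20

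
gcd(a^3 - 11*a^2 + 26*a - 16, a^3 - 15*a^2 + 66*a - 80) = a^2 - 10*a + 16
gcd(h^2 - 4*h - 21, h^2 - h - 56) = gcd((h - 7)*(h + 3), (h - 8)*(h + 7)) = 1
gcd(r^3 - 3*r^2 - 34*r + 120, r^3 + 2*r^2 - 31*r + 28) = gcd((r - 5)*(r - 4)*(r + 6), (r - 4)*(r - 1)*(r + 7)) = r - 4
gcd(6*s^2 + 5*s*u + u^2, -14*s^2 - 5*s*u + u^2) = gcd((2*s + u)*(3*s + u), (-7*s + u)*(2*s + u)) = 2*s + u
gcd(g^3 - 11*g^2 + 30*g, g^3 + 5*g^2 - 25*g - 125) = g - 5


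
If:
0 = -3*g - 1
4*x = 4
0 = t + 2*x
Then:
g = -1/3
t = -2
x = 1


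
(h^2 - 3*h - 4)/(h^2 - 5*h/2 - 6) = 2*(h + 1)/(2*h + 3)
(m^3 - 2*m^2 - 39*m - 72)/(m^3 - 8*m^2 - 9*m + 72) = (m + 3)/(m - 3)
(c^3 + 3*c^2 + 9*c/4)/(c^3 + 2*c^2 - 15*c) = (c^2 + 3*c + 9/4)/(c^2 + 2*c - 15)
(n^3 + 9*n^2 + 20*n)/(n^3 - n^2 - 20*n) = (n + 5)/(n - 5)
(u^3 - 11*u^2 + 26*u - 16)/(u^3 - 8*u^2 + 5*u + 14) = (u^2 - 9*u + 8)/(u^2 - 6*u - 7)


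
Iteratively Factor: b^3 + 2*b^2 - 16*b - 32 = (b + 4)*(b^2 - 2*b - 8) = (b - 4)*(b + 4)*(b + 2)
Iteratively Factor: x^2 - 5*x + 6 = (x - 2)*(x - 3)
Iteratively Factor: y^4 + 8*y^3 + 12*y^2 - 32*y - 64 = (y + 4)*(y^3 + 4*y^2 - 4*y - 16) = (y + 4)^2*(y^2 - 4) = (y + 2)*(y + 4)^2*(y - 2)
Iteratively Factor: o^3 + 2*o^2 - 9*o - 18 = (o - 3)*(o^2 + 5*o + 6) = (o - 3)*(o + 3)*(o + 2)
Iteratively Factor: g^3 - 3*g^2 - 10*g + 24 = (g - 4)*(g^2 + g - 6) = (g - 4)*(g - 2)*(g + 3)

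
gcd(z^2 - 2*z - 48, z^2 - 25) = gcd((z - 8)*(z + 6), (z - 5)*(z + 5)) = 1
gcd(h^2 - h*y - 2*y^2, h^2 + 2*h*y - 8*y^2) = -h + 2*y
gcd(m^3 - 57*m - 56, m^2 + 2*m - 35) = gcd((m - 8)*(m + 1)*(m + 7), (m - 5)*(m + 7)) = m + 7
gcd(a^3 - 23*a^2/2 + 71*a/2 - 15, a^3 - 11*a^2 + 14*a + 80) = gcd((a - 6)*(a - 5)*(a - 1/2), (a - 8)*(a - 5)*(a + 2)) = a - 5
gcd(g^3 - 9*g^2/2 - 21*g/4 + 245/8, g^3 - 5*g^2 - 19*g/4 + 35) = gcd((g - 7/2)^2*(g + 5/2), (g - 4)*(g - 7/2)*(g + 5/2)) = g^2 - g - 35/4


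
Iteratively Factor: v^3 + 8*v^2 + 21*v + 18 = (v + 2)*(v^2 + 6*v + 9) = (v + 2)*(v + 3)*(v + 3)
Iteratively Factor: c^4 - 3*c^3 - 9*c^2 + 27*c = (c - 3)*(c^3 - 9*c) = (c - 3)*(c + 3)*(c^2 - 3*c) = c*(c - 3)*(c + 3)*(c - 3)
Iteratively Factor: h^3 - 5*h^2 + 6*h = (h)*(h^2 - 5*h + 6) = h*(h - 2)*(h - 3)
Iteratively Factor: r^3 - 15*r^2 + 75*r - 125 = (r - 5)*(r^2 - 10*r + 25) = (r - 5)^2*(r - 5)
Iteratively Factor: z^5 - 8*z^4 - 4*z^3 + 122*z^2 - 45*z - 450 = (z + 3)*(z^4 - 11*z^3 + 29*z^2 + 35*z - 150) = (z - 3)*(z + 3)*(z^3 - 8*z^2 + 5*z + 50) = (z - 5)*(z - 3)*(z + 3)*(z^2 - 3*z - 10) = (z - 5)*(z - 3)*(z + 2)*(z + 3)*(z - 5)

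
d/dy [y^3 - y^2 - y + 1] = 3*y^2 - 2*y - 1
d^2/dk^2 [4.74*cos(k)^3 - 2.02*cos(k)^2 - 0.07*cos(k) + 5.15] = -3.485*cos(k) + 4.04*cos(2*k) - 10.665*cos(3*k)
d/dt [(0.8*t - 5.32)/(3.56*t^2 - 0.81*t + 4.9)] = (-2.848*t^2 + 37.8784*t - 0.3892)/(12.6736*t^4 - 5.7672*t^3 + 35.5441*t^2 - 7.938*t + 24.01)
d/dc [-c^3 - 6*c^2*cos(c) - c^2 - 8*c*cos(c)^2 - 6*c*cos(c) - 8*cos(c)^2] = 6*c^2*sin(c) - 3*c^2 + 6*c*sin(c) + 8*c*sin(2*c) - 12*c*cos(c) - 2*c + 8*sin(2*c) - 8*cos(c)^2 - 6*cos(c)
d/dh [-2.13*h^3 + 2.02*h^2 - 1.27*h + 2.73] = -6.39*h^2 + 4.04*h - 1.27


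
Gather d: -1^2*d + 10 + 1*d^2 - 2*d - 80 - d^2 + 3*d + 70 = 0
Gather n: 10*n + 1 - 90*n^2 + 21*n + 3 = -90*n^2 + 31*n + 4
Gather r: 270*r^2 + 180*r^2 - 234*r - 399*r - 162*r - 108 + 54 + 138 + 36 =450*r^2 - 795*r + 120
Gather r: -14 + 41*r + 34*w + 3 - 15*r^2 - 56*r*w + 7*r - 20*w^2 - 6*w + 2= -15*r^2 + r*(48 - 56*w) - 20*w^2 + 28*w - 9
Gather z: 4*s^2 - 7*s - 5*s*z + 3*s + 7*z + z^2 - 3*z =4*s^2 - 4*s + z^2 + z*(4 - 5*s)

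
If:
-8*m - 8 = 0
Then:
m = -1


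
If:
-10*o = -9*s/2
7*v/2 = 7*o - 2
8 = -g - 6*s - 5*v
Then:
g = -35*v/3 - 248/21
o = v/2 + 2/7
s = 10*v/9 + 40/63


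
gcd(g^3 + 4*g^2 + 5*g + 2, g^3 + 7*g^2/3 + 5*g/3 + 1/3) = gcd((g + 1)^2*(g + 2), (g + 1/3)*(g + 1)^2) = g^2 + 2*g + 1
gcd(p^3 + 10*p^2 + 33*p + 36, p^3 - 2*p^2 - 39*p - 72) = p^2 + 6*p + 9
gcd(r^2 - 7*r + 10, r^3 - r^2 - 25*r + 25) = r - 5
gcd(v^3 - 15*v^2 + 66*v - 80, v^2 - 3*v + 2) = v - 2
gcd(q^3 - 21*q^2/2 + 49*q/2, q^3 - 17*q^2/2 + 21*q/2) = q^2 - 7*q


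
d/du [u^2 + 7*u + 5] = 2*u + 7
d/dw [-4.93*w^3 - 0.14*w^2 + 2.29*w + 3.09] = -14.79*w^2 - 0.28*w + 2.29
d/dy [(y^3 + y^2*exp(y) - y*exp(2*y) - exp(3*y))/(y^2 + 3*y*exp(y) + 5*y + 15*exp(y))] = ((y^2 + 3*y*exp(y) + 5*y + 15*exp(y))*(y^2*exp(y) + 3*y^2 - 2*y*exp(2*y) + 2*y*exp(y) - 3*exp(3*y) - exp(2*y)) - (y^3 + y^2*exp(y) - y*exp(2*y) - exp(3*y))*(3*y*exp(y) + 2*y + 18*exp(y) + 5))/(y^2 + 3*y*exp(y) + 5*y + 15*exp(y))^2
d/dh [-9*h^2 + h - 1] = 1 - 18*h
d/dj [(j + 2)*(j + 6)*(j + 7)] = 3*j^2 + 30*j + 68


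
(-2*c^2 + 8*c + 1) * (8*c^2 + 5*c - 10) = -16*c^4 + 54*c^3 + 68*c^2 - 75*c - 10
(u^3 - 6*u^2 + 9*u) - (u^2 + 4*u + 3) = u^3 - 7*u^2 + 5*u - 3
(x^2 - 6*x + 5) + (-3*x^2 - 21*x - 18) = -2*x^2 - 27*x - 13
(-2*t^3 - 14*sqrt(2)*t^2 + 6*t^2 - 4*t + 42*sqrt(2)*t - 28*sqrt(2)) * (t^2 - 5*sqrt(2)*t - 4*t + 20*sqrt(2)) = -2*t^5 - 4*sqrt(2)*t^4 + 14*t^4 + 28*sqrt(2)*t^3 + 112*t^3 - 964*t^2 - 56*sqrt(2)*t^2 + 32*sqrt(2)*t + 1960*t - 1120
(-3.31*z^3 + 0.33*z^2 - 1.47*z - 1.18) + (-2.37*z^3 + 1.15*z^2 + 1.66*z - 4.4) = -5.68*z^3 + 1.48*z^2 + 0.19*z - 5.58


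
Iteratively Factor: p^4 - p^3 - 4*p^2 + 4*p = (p + 2)*(p^3 - 3*p^2 + 2*p) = (p - 2)*(p + 2)*(p^2 - p) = p*(p - 2)*(p + 2)*(p - 1)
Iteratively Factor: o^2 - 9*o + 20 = (o - 4)*(o - 5)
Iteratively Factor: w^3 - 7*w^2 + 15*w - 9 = (w - 3)*(w^2 - 4*w + 3) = (w - 3)*(w - 1)*(w - 3)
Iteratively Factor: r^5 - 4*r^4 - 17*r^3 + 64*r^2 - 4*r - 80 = (r + 1)*(r^4 - 5*r^3 - 12*r^2 + 76*r - 80) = (r - 2)*(r + 1)*(r^3 - 3*r^2 - 18*r + 40) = (r - 2)*(r + 1)*(r + 4)*(r^2 - 7*r + 10) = (r - 5)*(r - 2)*(r + 1)*(r + 4)*(r - 2)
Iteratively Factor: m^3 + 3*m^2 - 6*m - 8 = (m + 1)*(m^2 + 2*m - 8) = (m + 1)*(m + 4)*(m - 2)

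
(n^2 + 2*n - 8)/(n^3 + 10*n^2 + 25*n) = (n^2 + 2*n - 8)/(n*(n^2 + 10*n + 25))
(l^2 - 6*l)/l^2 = (l - 6)/l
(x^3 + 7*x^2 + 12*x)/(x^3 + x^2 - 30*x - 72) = x/(x - 6)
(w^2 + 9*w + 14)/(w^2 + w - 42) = (w + 2)/(w - 6)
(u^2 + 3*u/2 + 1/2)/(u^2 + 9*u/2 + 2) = (u + 1)/(u + 4)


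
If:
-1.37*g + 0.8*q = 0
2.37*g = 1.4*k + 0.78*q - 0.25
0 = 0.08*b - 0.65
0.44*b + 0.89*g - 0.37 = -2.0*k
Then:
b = 8.12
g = -1.50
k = -0.93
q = -2.58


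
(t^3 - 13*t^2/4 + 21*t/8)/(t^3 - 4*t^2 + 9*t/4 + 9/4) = t*(4*t - 7)/(2*(2*t^2 - 5*t - 3))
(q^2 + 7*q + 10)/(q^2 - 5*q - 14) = (q + 5)/(q - 7)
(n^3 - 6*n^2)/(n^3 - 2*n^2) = (n - 6)/(n - 2)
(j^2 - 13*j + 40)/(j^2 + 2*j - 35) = (j - 8)/(j + 7)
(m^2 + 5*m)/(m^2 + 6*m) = (m + 5)/(m + 6)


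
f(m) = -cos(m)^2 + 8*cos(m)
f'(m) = 2*sin(m)*cos(m) - 8*sin(m)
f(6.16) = 6.95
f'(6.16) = 0.74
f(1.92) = -2.85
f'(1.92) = -8.16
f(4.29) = -3.45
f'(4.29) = 8.04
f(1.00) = 4.03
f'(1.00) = -5.82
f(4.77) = 0.46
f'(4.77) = 7.87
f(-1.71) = -1.13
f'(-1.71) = 8.20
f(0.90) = 4.59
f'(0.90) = -5.29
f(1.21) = 2.70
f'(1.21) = -6.82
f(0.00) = 7.00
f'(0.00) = 0.00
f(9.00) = -8.12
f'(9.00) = -4.05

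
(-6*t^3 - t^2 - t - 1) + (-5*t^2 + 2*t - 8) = -6*t^3 - 6*t^2 + t - 9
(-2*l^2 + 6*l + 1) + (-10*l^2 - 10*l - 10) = -12*l^2 - 4*l - 9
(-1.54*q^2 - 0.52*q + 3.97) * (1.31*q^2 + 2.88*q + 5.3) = -2.0174*q^4 - 5.1164*q^3 - 4.4589*q^2 + 8.6776*q + 21.041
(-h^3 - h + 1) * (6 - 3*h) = 3*h^4 - 6*h^3 + 3*h^2 - 9*h + 6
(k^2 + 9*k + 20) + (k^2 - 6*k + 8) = 2*k^2 + 3*k + 28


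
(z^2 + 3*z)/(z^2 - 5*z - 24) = z/(z - 8)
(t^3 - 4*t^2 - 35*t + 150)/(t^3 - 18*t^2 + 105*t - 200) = (t + 6)/(t - 8)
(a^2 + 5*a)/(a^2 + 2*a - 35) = a*(a + 5)/(a^2 + 2*a - 35)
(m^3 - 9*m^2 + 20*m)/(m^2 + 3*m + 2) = m*(m^2 - 9*m + 20)/(m^2 + 3*m + 2)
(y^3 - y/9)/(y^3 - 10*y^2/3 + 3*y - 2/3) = y*(3*y + 1)/(3*(y^2 - 3*y + 2))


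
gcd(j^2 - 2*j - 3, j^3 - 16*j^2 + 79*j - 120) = j - 3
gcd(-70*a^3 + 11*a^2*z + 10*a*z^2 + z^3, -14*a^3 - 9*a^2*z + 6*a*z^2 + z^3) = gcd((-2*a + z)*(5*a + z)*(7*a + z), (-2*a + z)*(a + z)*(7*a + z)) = -14*a^2 + 5*a*z + z^2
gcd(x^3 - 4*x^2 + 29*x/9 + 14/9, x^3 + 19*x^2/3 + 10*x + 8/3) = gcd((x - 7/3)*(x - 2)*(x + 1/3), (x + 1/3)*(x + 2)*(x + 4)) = x + 1/3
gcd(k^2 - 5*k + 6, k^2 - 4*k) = 1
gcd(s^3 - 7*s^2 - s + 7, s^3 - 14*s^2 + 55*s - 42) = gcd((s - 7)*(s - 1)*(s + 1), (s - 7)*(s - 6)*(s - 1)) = s^2 - 8*s + 7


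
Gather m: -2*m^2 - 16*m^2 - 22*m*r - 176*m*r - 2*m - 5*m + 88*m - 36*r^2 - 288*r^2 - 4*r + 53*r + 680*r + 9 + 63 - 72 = -18*m^2 + m*(81 - 198*r) - 324*r^2 + 729*r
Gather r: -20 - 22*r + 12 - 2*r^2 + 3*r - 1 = -2*r^2 - 19*r - 9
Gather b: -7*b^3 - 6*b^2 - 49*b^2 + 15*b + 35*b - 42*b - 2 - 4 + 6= -7*b^3 - 55*b^2 + 8*b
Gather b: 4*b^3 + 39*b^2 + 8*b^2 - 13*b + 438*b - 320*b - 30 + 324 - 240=4*b^3 + 47*b^2 + 105*b + 54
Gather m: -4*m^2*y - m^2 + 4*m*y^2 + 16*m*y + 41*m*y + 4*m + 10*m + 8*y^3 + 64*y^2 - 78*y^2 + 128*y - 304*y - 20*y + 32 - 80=m^2*(-4*y - 1) + m*(4*y^2 + 57*y + 14) + 8*y^3 - 14*y^2 - 196*y - 48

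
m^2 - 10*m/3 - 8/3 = (m - 4)*(m + 2/3)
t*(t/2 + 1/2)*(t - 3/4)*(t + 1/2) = t^4/2 + 3*t^3/8 - 5*t^2/16 - 3*t/16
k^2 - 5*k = k*(k - 5)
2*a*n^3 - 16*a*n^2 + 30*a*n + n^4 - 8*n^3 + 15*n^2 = n*(2*a + n)*(n - 5)*(n - 3)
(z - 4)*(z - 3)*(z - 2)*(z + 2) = z^4 - 7*z^3 + 8*z^2 + 28*z - 48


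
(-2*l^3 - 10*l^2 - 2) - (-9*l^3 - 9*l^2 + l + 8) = 7*l^3 - l^2 - l - 10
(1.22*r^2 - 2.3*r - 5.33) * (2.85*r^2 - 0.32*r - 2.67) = 3.477*r^4 - 6.9454*r^3 - 17.7119*r^2 + 7.8466*r + 14.2311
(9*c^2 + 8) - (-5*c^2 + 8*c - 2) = 14*c^2 - 8*c + 10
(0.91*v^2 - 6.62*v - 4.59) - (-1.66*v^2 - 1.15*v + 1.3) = 2.57*v^2 - 5.47*v - 5.89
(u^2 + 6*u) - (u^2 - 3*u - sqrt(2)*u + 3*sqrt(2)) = sqrt(2)*u + 9*u - 3*sqrt(2)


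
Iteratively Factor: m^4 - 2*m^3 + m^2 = (m)*(m^3 - 2*m^2 + m) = m*(m - 1)*(m^2 - m) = m^2*(m - 1)*(m - 1)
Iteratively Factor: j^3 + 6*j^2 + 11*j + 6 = (j + 1)*(j^2 + 5*j + 6) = (j + 1)*(j + 2)*(j + 3)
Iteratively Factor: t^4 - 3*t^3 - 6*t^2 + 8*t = (t)*(t^3 - 3*t^2 - 6*t + 8) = t*(t - 4)*(t^2 + t - 2) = t*(t - 4)*(t - 1)*(t + 2)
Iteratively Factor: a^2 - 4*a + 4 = (a - 2)*(a - 2)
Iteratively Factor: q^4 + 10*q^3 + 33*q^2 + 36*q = (q)*(q^3 + 10*q^2 + 33*q + 36) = q*(q + 4)*(q^2 + 6*q + 9) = q*(q + 3)*(q + 4)*(q + 3)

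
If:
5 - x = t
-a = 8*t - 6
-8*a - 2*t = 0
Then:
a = -6/31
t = 24/31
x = 131/31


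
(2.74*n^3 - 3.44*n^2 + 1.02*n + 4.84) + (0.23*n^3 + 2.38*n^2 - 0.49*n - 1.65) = 2.97*n^3 - 1.06*n^2 + 0.53*n + 3.19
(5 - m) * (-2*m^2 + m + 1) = 2*m^3 - 11*m^2 + 4*m + 5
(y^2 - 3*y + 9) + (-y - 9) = y^2 - 4*y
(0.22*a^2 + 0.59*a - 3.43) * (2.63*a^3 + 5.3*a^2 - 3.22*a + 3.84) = 0.5786*a^5 + 2.7177*a^4 - 6.6023*a^3 - 19.234*a^2 + 13.3102*a - 13.1712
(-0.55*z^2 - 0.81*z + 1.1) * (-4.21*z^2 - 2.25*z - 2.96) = 2.3155*z^4 + 4.6476*z^3 - 1.1805*z^2 - 0.0773999999999999*z - 3.256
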